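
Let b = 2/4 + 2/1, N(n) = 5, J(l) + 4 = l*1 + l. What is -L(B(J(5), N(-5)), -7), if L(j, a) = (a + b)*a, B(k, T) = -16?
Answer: -63/2 ≈ -31.500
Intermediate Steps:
J(l) = -4 + 2*l (J(l) = -4 + (l*1 + l) = -4 + (l + l) = -4 + 2*l)
b = 5/2 (b = 2*(1/4) + 2*1 = 1/2 + 2 = 5/2 ≈ 2.5000)
L(j, a) = a*(5/2 + a) (L(j, a) = (a + 5/2)*a = (5/2 + a)*a = a*(5/2 + a))
-L(B(J(5), N(-5)), -7) = -(-7)*(5 + 2*(-7))/2 = -(-7)*(5 - 14)/2 = -(-7)*(-9)/2 = -1*63/2 = -63/2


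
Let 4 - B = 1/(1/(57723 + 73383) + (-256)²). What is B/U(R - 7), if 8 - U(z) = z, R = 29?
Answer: -17184260081/60145139719 ≈ -0.28571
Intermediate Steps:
U(z) = 8 - z
B = 34368520162/8592162817 (B = 4 - 1/(1/(57723 + 73383) + (-256)²) = 4 - 1/(1/131106 + 65536) = 4 - 1/8592162817/131106 = 4 - 1*131106/8592162817 = 4 - 131106/8592162817 = 34368520162/8592162817 ≈ 4.0000)
B/U(R - 7) = 34368520162/(8592162817*(8 - (29 - 7))) = 34368520162/(8592162817*(8 - 1*22)) = 34368520162/(8592162817*(8 - 22)) = (34368520162/8592162817)/(-14) = (34368520162/8592162817)*(-1/14) = -17184260081/60145139719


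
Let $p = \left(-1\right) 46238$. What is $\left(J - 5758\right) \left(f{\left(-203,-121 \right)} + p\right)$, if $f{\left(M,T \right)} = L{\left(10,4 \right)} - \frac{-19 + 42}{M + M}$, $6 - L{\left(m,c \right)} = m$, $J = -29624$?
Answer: $\frac{332134885239}{203} \approx 1.6361 \cdot 10^{9}$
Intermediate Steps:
$L{\left(m,c \right)} = 6 - m$
$f{\left(M,T \right)} = -4 - \frac{23}{2 M}$ ($f{\left(M,T \right)} = \left(6 - 10\right) - \frac{-19 + 42}{M + M} = \left(6 - 10\right) - \frac{23}{2 M} = -4 - 23 \frac{1}{2 M} = -4 - \frac{23}{2 M}$)
$p = -46238$
$\left(J - 5758\right) \left(f{\left(-203,-121 \right)} + p\right) = \left(-29624 - 5758\right) \left(\left(-4 - \frac{23}{2 \left(-203\right)}\right) - 46238\right) = - 35382 \left(\left(-4 - - \frac{23}{406}\right) - 46238\right) = - 35382 \left(\left(-4 + \frac{23}{406}\right) - 46238\right) = - 35382 \left(- \frac{1601}{406} - 46238\right) = \left(-35382\right) \left(- \frac{18774229}{406}\right) = \frac{332134885239}{203}$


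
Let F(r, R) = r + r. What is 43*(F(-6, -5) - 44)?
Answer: -2408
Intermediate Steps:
F(r, R) = 2*r
43*(F(-6, -5) - 44) = 43*(2*(-6) - 44) = 43*(-12 - 44) = 43*(-56) = -2408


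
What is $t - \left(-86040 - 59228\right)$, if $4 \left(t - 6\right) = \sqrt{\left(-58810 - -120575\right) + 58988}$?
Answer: $145274 + \frac{3 \sqrt{13417}}{4} \approx 1.4536 \cdot 10^{5}$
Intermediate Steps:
$t = 6 + \frac{3 \sqrt{13417}}{4}$ ($t = 6 + \frac{\sqrt{\left(-58810 - -120575\right) + 58988}}{4} = 6 + \frac{\sqrt{\left(-58810 + 120575\right) + 58988}}{4} = 6 + \frac{\sqrt{61765 + 58988}}{4} = 6 + \frac{\sqrt{120753}}{4} = 6 + \frac{3 \sqrt{13417}}{4} \approx 92.874$)
$t - \left(-86040 - 59228\right) = \left(6 + \frac{3 \sqrt{13417}}{4}\right) - \left(-86040 - 59228\right) = \left(6 + \frac{3 \sqrt{13417}}{4}\right) - -145268 = \left(6 + \frac{3 \sqrt{13417}}{4}\right) + 145268 = 145274 + \frac{3 \sqrt{13417}}{4}$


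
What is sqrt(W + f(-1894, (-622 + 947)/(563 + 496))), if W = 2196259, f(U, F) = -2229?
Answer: sqrt(2194030) ≈ 1481.2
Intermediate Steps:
sqrt(W + f(-1894, (-622 + 947)/(563 + 496))) = sqrt(2196259 - 2229) = sqrt(2194030)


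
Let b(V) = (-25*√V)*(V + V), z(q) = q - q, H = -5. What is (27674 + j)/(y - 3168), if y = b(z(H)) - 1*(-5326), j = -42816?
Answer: -7571/1079 ≈ -7.0167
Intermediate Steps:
z(q) = 0
b(V) = -50*V^(3/2) (b(V) = (-25*√V)*(2*V) = -50*V^(3/2))
y = 5326 (y = -50*0^(3/2) - 1*(-5326) = -50*0 + 5326 = 0 + 5326 = 5326)
(27674 + j)/(y - 3168) = (27674 - 42816)/(5326 - 3168) = -15142/2158 = -15142*1/2158 = -7571/1079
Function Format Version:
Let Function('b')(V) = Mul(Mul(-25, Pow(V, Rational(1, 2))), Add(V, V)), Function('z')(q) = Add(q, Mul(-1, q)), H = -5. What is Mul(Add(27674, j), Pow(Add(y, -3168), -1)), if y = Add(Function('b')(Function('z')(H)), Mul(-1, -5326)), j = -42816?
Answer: Rational(-7571, 1079) ≈ -7.0167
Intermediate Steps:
Function('z')(q) = 0
Function('b')(V) = Mul(-50, Pow(V, Rational(3, 2))) (Function('b')(V) = Mul(Mul(-25, Pow(V, Rational(1, 2))), Mul(2, V)) = Mul(-50, Pow(V, Rational(3, 2))))
y = 5326 (y = Add(Mul(-50, Pow(0, Rational(3, 2))), Mul(-1, -5326)) = Add(Mul(-50, 0), 5326) = Add(0, 5326) = 5326)
Mul(Add(27674, j), Pow(Add(y, -3168), -1)) = Mul(Add(27674, -42816), Pow(Add(5326, -3168), -1)) = Mul(-15142, Pow(2158, -1)) = Mul(-15142, Rational(1, 2158)) = Rational(-7571, 1079)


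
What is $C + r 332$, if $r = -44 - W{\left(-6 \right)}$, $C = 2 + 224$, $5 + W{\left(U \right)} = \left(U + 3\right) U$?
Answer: $-18698$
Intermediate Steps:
$W{\left(U \right)} = -5 + U \left(3 + U\right)$ ($W{\left(U \right)} = -5 + \left(U + 3\right) U = -5 + \left(3 + U\right) U = -5 + U \left(3 + U\right)$)
$C = 226$
$r = -57$ ($r = -44 - \left(-5 + \left(-6\right)^{2} + 3 \left(-6\right)\right) = -44 - \left(-5 + 36 - 18\right) = -44 - 13 = -57$)
$C + r 332 = 226 - 18924 = -18698$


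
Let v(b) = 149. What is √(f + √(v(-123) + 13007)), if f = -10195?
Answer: √(-10195 + 2*√3289) ≈ 100.4*I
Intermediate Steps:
√(f + √(v(-123) + 13007)) = √(-10195 + √(149 + 13007)) = √(-10195 + √13156) = √(-10195 + 2*√3289)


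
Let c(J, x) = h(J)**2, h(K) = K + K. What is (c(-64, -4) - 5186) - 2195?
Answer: 9003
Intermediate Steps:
h(K) = 2*K
c(J, x) = 4*J**2 (c(J, x) = (2*J)**2 = 4*J**2)
(c(-64, -4) - 5186) - 2195 = (4*(-64)**2 - 5186) - 2195 = (4*4096 - 5186) - 2195 = (16384 - 5186) - 2195 = 11198 - 2195 = 9003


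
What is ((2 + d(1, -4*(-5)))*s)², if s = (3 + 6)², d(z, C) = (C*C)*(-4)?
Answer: 16754195844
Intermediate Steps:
d(z, C) = -4*C² (d(z, C) = C²*(-4) = -4*C²)
s = 81 (s = 9² = 81)
((2 + d(1, -4*(-5)))*s)² = ((2 - 4*(-4*(-5))²)*81)² = ((2 - 4*20²)*81)² = ((2 - 4*400)*81)² = ((2 - 1600)*81)² = (-1598*81)² = (-129438)² = 16754195844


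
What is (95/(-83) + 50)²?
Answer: 16443025/6889 ≈ 2386.9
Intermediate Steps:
(95/(-83) + 50)² = (95*(-1/83) + 50)² = (-95/83 + 50)² = (4055/83)² = 16443025/6889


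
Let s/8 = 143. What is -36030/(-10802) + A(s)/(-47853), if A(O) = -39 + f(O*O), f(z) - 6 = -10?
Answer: 862304038/258454053 ≈ 3.3364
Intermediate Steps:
s = 1144 (s = 8*143 = 1144)
f(z) = -4 (f(z) = 6 - 10 = -4)
A(O) = -43 (A(O) = -39 - 4 = -43)
-36030/(-10802) + A(s)/(-47853) = -36030/(-10802) - 43/(-47853) = -36030*(-1/10802) - 43*(-1/47853) = 18015/5401 + 43/47853 = 862304038/258454053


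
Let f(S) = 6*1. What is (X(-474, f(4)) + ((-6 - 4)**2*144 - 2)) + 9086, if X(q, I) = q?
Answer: 23010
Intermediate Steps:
f(S) = 6
(X(-474, f(4)) + ((-6 - 4)**2*144 - 2)) + 9086 = (-474 + ((-6 - 4)**2*144 - 2)) + 9086 = (-474 + ((-10)**2*144 - 2)) + 9086 = (-474 + (100*144 - 2)) + 9086 = (-474 + (14400 - 2)) + 9086 = (-474 + 14398) + 9086 = 13924 + 9086 = 23010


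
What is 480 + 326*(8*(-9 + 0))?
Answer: -22992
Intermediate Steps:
480 + 326*(8*(-9 + 0)) = 480 + 326*(8*(-9)) = 480 + 326*(-72) = 480 - 23472 = -22992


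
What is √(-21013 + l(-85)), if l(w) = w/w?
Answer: 2*I*√5253 ≈ 144.96*I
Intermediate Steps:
l(w) = 1
√(-21013 + l(-85)) = √(-21013 + 1) = √(-21012) = 2*I*√5253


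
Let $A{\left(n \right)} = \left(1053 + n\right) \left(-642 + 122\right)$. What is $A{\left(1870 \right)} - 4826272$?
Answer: $-6346232$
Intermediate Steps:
$A{\left(n \right)} = -547560 - 520 n$ ($A{\left(n \right)} = \left(1053 + n\right) \left(-520\right) = -547560 - 520 n$)
$A{\left(1870 \right)} - 4826272 = \left(-547560 - 972400\right) - 4826272 = -1519960 - 4826272 = -6346232$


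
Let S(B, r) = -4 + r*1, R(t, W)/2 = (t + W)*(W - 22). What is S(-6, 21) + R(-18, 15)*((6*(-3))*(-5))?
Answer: 3797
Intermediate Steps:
R(t, W) = 2*(-22 + W)*(W + t) (R(t, W) = 2*((t + W)*(W - 22)) = 2*((W + t)*(-22 + W)) = 2*((-22 + W)*(W + t)) = 2*(-22 + W)*(W + t))
S(B, r) = -4 + r
S(-6, 21) + R(-18, 15)*((6*(-3))*(-5)) = (-4 + 21) + (-44*15 - 44*(-18) + 2*15**2 + 2*15*(-18))*((6*(-3))*(-5)) = 17 + (-660 + 792 + 2*225 - 540)*(-18*(-5)) = 17 + (-660 + 792 + 450 - 540)*90 = 17 + 42*90 = 17 + 3780 = 3797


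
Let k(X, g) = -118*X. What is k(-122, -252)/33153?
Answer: 14396/33153 ≈ 0.43423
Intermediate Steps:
k(-122, -252)/33153 = -118*(-122)/33153 = 14396*(1/33153) = 14396/33153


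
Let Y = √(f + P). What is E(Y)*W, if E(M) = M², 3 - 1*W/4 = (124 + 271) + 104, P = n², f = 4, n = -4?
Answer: -39680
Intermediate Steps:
P = 16 (P = (-4)² = 16)
W = -1984 (W = 12 - 4*((124 + 271) + 104) = 12 - 4*(395 + 104) = 12 - 4*499 = 12 - 1996 = -1984)
Y = 2*√5 (Y = √(4 + 16) = √20 = 2*√5 ≈ 4.4721)
E(Y)*W = (2*√5)²*(-1984) = 20*(-1984) = -39680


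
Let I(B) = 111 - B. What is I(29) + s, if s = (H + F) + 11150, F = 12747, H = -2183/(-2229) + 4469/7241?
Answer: 387051360535/16140189 ≈ 23981.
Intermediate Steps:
H = 25768504/16140189 (H = -2183*(-1/2229) + 4469*(1/7241) = 2183/2229 + 4469/7241 = 25768504/16140189 ≈ 1.5965)
s = 385727865037/16140189 (s = (25768504/16140189 + 12747) + 11150 = 205764757687/16140189 + 11150 = 385727865037/16140189 ≈ 23899.)
I(29) + s = (111 - 1*29) + 385727865037/16140189 = (111 - 29) + 385727865037/16140189 = 82 + 385727865037/16140189 = 387051360535/16140189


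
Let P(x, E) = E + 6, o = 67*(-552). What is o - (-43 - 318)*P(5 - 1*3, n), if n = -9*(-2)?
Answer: -28320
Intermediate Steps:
o = -36984
n = 18
P(x, E) = 6 + E
o - (-43 - 318)*P(5 - 1*3, n) = -36984 - (-43 - 318)*(6 + 18) = -36984 - (-361)*24 = -36984 - 1*(-8664) = -36984 + 8664 = -28320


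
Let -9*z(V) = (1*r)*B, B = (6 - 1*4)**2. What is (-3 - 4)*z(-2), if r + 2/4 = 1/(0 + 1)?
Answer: 14/9 ≈ 1.5556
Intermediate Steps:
B = 4 (B = (6 - 4)**2 = 2**2 = 4)
r = 1/2 (r = -1/2 + 1/(0 + 1) = -1/2 + 1/1 = -1/2 + 1 = 1/2 ≈ 0.50000)
z(V) = -2/9 (z(V) = -1*(1/2)*4/9 = -4/18 = -1/9*2 = -2/9)
(-3 - 4)*z(-2) = (-3 - 4)*(-2/9) = -7*(-2/9) = 14/9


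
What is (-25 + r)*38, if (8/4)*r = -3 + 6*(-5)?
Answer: -1577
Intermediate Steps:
r = -33/2 (r = (-3 + 6*(-5))/2 = (-3 - 30)/2 = (½)*(-33) = -33/2 ≈ -16.500)
(-25 + r)*38 = (-25 - 33/2)*38 = -83/2*38 = -1577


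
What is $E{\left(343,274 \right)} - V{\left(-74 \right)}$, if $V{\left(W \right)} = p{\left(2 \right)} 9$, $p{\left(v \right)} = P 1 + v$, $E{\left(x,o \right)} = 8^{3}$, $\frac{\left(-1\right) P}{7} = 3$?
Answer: $683$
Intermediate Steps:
$P = -21$ ($P = \left(-7\right) 3 = -21$)
$E{\left(x,o \right)} = 512$
$p{\left(v \right)} = -21 + v$ ($p{\left(v \right)} = \left(-21\right) 1 + v = -21 + v$)
$V{\left(W \right)} = -171$ ($V{\left(W \right)} = \left(-21 + 2\right) 9 = \left(-19\right) 9 = -171$)
$E{\left(343,274 \right)} - V{\left(-74 \right)} = 512 - -171 = 512 + 171 = 683$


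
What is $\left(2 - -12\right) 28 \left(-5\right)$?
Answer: $-1960$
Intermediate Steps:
$\left(2 - -12\right) 28 \left(-5\right) = \left(2 + 12\right) 28 \left(-5\right) = 14 \cdot 28 \left(-5\right) = 392 \left(-5\right) = -1960$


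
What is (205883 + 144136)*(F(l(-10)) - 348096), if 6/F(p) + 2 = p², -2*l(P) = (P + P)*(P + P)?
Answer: -2436682435216119/19999 ≈ -1.2184e+11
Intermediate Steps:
l(P) = -2*P² (l(P) = -(P + P)*(P + P)/2 = -2*P*2*P/2 = -2*P²)
F(p) = 6/(-2 + p²)
(205883 + 144136)*(F(l(-10)) - 348096) = (205883 + 144136)*(6/(-2 + (-2*(-10)²)²) - 348096) = 350019*(6/(-2 + (-2*100)²) - 348096) = 350019*(6/(-2 + (-200)²) - 348096) = 350019*(6/(-2 + 40000) - 348096) = 350019*(6/39998 - 348096) = 350019*(6*(1/39998) - 348096) = 350019*(3/19999 - 348096) = 350019*(-6961571901/19999) = -2436682435216119/19999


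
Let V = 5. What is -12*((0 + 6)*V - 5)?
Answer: -300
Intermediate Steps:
-12*((0 + 6)*V - 5) = -12*((0 + 6)*5 - 5) = -12*(6*5 - 5) = -12*(30 - 5) = -12*25 = -300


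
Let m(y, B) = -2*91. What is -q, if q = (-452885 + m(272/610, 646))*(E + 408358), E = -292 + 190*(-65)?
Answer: 179285860972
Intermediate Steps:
E = -12642 (E = -292 - 12350 = -12642)
m(y, B) = -182
q = -179285860972 (q = (-452885 - 182)*(-12642 + 408358) = -453067*395716 = -179285860972)
-q = -1*(-179285860972) = 179285860972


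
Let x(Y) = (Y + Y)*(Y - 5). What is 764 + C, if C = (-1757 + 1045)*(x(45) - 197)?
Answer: -2422172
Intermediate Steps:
x(Y) = 2*Y*(-5 + Y) (x(Y) = (2*Y)*(-5 + Y) = 2*Y*(-5 + Y))
C = -2422936 (C = (-1757 + 1045)*(2*45*(-5 + 45) - 197) = -712*(2*45*40 - 197) = -712*(3600 - 197) = -712*3403 = -2422936)
764 + C = 764 - 2422936 = -2422172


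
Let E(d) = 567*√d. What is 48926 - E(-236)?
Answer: 48926 - 1134*I*√59 ≈ 48926.0 - 8710.4*I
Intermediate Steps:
48926 - E(-236) = 48926 - 567*√(-236) = 48926 - 567*2*I*√59 = 48926 - 1134*I*√59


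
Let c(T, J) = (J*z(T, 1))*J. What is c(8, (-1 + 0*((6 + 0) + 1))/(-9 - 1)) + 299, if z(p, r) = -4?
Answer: 7474/25 ≈ 298.96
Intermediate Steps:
c(T, J) = -4*J² (c(T, J) = (J*(-4))*J = (-4*J)*J = -4*J²)
c(8, (-1 + 0*((6 + 0) + 1))/(-9 - 1)) + 299 = -4*(-1 + 0*((6 + 0) + 1))²/(-9 - 1)² + 299 = -4*(-1 + 0*(6 + 1))²/100 + 299 = -4*(-1 + 0*7)²/100 + 299 = -4*(-1 + 0)²/100 + 299 = -4*(-1*(-⅒))² + 299 = -4*(⅒)² + 299 = -4*1/100 + 299 = -1/25 + 299 = 7474/25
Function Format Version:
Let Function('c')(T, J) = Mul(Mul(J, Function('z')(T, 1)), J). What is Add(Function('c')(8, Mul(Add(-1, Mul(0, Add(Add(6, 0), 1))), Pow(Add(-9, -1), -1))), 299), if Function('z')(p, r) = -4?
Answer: Rational(7474, 25) ≈ 298.96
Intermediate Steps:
Function('c')(T, J) = Mul(-4, Pow(J, 2)) (Function('c')(T, J) = Mul(Mul(J, -4), J) = Mul(Mul(-4, J), J) = Mul(-4, Pow(J, 2)))
Add(Function('c')(8, Mul(Add(-1, Mul(0, Add(Add(6, 0), 1))), Pow(Add(-9, -1), -1))), 299) = Add(Mul(-4, Pow(Mul(Add(-1, Mul(0, Add(Add(6, 0), 1))), Pow(Add(-9, -1), -1)), 2)), 299) = Add(Mul(-4, Pow(Mul(Add(-1, Mul(0, Add(6, 1))), Pow(-10, -1)), 2)), 299) = Add(Mul(-4, Pow(Mul(Add(-1, Mul(0, 7)), Rational(-1, 10)), 2)), 299) = Add(Mul(-4, Pow(Mul(Add(-1, 0), Rational(-1, 10)), 2)), 299) = Add(Mul(-4, Pow(Mul(-1, Rational(-1, 10)), 2)), 299) = Add(Mul(-4, Pow(Rational(1, 10), 2)), 299) = Add(Mul(-4, Rational(1, 100)), 299) = Add(Rational(-1, 25), 299) = Rational(7474, 25)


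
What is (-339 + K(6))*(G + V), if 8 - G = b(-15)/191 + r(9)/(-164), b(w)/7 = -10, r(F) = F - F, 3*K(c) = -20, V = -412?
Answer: 26648826/191 ≈ 1.3952e+5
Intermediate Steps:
K(c) = -20/3 (K(c) = (⅓)*(-20) = -20/3)
r(F) = 0
b(w) = -70 (b(w) = 7*(-10) = -70)
G = 1598/191 (G = 8 - (-70/191 + 0/(-164)) = 8 - (-70*1/191 + 0*(-1/164)) = 8 - (-70/191 + 0) = 8 - 1*(-70/191) = 8 + 70/191 = 1598/191 ≈ 8.3665)
(-339 + K(6))*(G + V) = (-339 - 20/3)*(1598/191 - 412) = -1037/3*(-77094/191) = 26648826/191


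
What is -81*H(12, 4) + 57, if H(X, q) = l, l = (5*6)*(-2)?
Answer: 4917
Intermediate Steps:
l = -60 (l = 30*(-2) = -60)
H(X, q) = -60
-81*H(12, 4) + 57 = -81*(-60) + 57 = 4860 + 57 = 4917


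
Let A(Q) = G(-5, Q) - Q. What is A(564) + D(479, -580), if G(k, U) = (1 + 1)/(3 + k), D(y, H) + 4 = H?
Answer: -1149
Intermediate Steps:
D(y, H) = -4 + H
G(k, U) = 2/(3 + k)
A(Q) = -1 - Q (A(Q) = 2/(3 - 5) - Q = 2/(-2) - Q = 2*(-½) - Q = -1 - Q)
A(564) + D(479, -580) = (-1 - 1*564) + (-4 - 580) = (-1 - 564) - 584 = -565 - 584 = -1149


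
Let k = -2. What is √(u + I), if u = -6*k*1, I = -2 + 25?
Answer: √35 ≈ 5.9161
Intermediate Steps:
I = 23
u = 12 (u = -6*(-2)*1 = 12*1 = 12)
√(u + I) = √(12 + 23) = √35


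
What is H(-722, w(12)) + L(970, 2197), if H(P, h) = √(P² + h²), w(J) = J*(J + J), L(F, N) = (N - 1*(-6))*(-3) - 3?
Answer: -6612 + 2*√151057 ≈ -5834.7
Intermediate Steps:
L(F, N) = -21 - 3*N (L(F, N) = (N + 6)*(-3) - 3 = (6 + N)*(-3) - 3 = (-18 - 3*N) - 3 = -21 - 3*N)
w(J) = 2*J² (w(J) = J*(2*J) = 2*J²)
H(-722, w(12)) + L(970, 2197) = √((-722)² + (2*12²)²) + (-21 - 3*2197) = √(521284 + (2*144)²) + (-21 - 6591) = √(521284 + 288²) - 6612 = √(521284 + 82944) - 6612 = √604228 - 6612 = 2*√151057 - 6612 = -6612 + 2*√151057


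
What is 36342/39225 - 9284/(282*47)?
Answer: 19585328/86648025 ≈ 0.22603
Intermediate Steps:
36342/39225 - 9284/(282*47) = 36342*(1/39225) - 9284/13254 = 12114/13075 - 9284*1/13254 = 12114/13075 - 4642/6627 = 19585328/86648025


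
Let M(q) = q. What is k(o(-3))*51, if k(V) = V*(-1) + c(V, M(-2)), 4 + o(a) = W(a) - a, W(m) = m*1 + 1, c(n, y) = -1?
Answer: 102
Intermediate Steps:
W(m) = 1 + m (W(m) = m + 1 = 1 + m)
o(a) = -3 (o(a) = -4 + ((1 + a) - a) = -4 + 1 = -3)
k(V) = -1 - V (k(V) = V*(-1) - 1 = -V - 1 = -1 - V)
k(o(-3))*51 = (-1 - 1*(-3))*51 = (-1 + 3)*51 = 2*51 = 102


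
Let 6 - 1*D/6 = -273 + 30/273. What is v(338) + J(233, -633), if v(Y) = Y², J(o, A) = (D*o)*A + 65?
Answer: -22448337867/91 ≈ -2.4668e+8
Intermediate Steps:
D = 152274/91 (D = 36 - 6*(-273 + 30/273) = 36 - 6*(-273 + 30*(1/273)) = 36 - 6*(-273 + 10/91) = 36 - 6*(-24833/91) = 36 + 148998/91 = 152274/91 ≈ 1673.3)
J(o, A) = 65 + 152274*A*o/91 (J(o, A) = (152274*o/91)*A + 65 = 152274*A*o/91 + 65 = 65 + 152274*A*o/91)
v(338) + J(233, -633) = 338² + (65 + (152274/91)*(-633)*233) = 114244 + (65 - 22458739986/91) = 114244 - 22458734071/91 = -22448337867/91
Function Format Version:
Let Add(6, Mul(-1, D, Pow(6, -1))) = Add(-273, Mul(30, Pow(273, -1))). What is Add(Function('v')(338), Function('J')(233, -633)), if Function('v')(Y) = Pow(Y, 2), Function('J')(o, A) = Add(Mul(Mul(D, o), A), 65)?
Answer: Rational(-22448337867, 91) ≈ -2.4668e+8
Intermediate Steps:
D = Rational(152274, 91) (D = Add(36, Mul(-6, Add(-273, Mul(30, Pow(273, -1))))) = Add(36, Mul(-6, Add(-273, Mul(30, Rational(1, 273))))) = Add(36, Mul(-6, Add(-273, Rational(10, 91)))) = Add(36, Mul(-6, Rational(-24833, 91))) = Add(36, Rational(148998, 91)) = Rational(152274, 91) ≈ 1673.3)
Function('J')(o, A) = Add(65, Mul(Rational(152274, 91), A, o)) (Function('J')(o, A) = Add(Mul(Mul(Rational(152274, 91), o), A), 65) = Add(Mul(Rational(152274, 91), A, o), 65) = Add(65, Mul(Rational(152274, 91), A, o)))
Add(Function('v')(338), Function('J')(233, -633)) = Add(Pow(338, 2), Add(65, Mul(Rational(152274, 91), -633, 233))) = Add(114244, Add(65, Rational(-22458739986, 91))) = Add(114244, Rational(-22458734071, 91)) = Rational(-22448337867, 91)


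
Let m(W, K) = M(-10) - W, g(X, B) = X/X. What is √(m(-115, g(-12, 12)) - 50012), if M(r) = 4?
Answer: I*√49893 ≈ 223.37*I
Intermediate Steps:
g(X, B) = 1
m(W, K) = 4 - W
√(m(-115, g(-12, 12)) - 50012) = √((4 - 1*(-115)) - 50012) = √((4 + 115) - 50012) = √(119 - 50012) = √(-49893) = I*√49893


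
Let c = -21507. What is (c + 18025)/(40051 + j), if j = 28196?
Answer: -3482/68247 ≈ -0.051021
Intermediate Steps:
(c + 18025)/(40051 + j) = (-21507 + 18025)/(40051 + 28196) = -3482/68247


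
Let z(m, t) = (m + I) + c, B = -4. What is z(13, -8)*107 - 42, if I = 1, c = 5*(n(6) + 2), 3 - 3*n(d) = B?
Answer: 11323/3 ≈ 3774.3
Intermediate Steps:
n(d) = 7/3 (n(d) = 1 - ⅓*(-4) = 1 + 4/3 = 7/3)
c = 65/3 (c = 5*(7/3 + 2) = 5*(13/3) = 65/3 ≈ 21.667)
z(m, t) = 68/3 + m (z(m, t) = (m + 1) + 65/3 = (1 + m) + 65/3 = 68/3 + m)
z(13, -8)*107 - 42 = (68/3 + 13)*107 - 42 = (107/3)*107 - 42 = 11449/3 - 42 = 11323/3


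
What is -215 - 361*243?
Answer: -87938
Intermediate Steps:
-215 - 361*243 = -215 - 87723 = -87938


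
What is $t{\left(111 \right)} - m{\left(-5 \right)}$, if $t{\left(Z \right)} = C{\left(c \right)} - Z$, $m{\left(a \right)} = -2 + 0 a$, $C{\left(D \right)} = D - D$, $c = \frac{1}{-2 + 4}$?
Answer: $-109$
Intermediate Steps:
$c = \frac{1}{2} \approx 0.5$
$C{\left(D \right)} = 0$
$m{\left(a \right)} = -2$ ($m{\left(a \right)} = -2 + 0 = -2$)
$t{\left(Z \right)} = - Z$ ($t{\left(Z \right)} = 0 - Z = - Z$)
$t{\left(111 \right)} - m{\left(-5 \right)} = \left(-1\right) 111 - -2 = -111 + 2 = -109$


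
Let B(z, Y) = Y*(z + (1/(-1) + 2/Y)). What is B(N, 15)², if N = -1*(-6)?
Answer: 5929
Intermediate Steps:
N = 6
B(z, Y) = Y*(-1 + z + 2/Y) (B(z, Y) = Y*(z + (1*(-1) + 2/Y)) = Y*(z + (-1 + 2/Y)) = Y*(-1 + z + 2/Y))
B(N, 15)² = (2 - 1*15 + 15*6)² = (2 - 15 + 90)² = 77² = 5929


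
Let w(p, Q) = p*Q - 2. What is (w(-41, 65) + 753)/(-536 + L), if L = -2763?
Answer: 1914/3299 ≈ 0.58018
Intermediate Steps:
w(p, Q) = -2 + Q*p (w(p, Q) = Q*p - 2 = -2 + Q*p)
(w(-41, 65) + 753)/(-536 + L) = ((-2 + 65*(-41)) + 753)/(-536 - 2763) = ((-2 - 2665) + 753)/(-3299) = (-2667 + 753)*(-1/3299) = -1914*(-1/3299) = 1914/3299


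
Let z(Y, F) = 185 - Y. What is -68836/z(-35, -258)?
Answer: -17209/55 ≈ -312.89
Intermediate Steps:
-68836/z(-35, -258) = -68836/(185 - 1*(-35)) = -68836/(185 + 35) = -68836/220 = -68836*1/220 = -17209/55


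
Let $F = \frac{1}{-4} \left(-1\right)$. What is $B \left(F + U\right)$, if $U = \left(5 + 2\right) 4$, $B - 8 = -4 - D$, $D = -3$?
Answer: $\frac{791}{4} \approx 197.75$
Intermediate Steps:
$B = 7$ ($B = 8 - 1 = 7$)
$F = \frac{1}{4}$ ($F = \left(- \frac{1}{4}\right) \left(-1\right) = \frac{1}{4} \approx 0.25$)
$U = 28$ ($U = 7 \cdot 4 = 28$)
$B \left(F + U\right) = 7 \left(\frac{1}{4} + 28\right) = 7 \cdot \frac{113}{4} = \frac{791}{4}$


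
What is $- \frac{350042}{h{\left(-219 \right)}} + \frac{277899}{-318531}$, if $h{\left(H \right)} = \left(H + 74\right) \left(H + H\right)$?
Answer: $- \frac{21524765632}{3371650635} \approx -6.384$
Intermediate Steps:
$h{\left(H \right)} = 2 H \left(74 + H\right)$ ($h{\left(H \right)} = \left(74 + H\right) 2 H = 2 H \left(74 + H\right)$)
$- \frac{350042}{h{\left(-219 \right)}} + \frac{277899}{-318531} = - \frac{350042}{2 \left(-219\right) \left(74 - 219\right)} + \frac{277899}{-318531} = - \frac{350042}{2 \left(-219\right) \left(-145\right)} + 277899 \left(- \frac{1}{318531}\right) = - \frac{350042}{63510} - \frac{92633}{106177} = \left(-350042\right) \frac{1}{63510} - \frac{92633}{106177} = - \frac{175021}{31755} - \frac{92633}{106177} = - \frac{21524765632}{3371650635}$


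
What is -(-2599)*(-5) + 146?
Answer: -12849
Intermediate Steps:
-(-2599)*(-5) + 146 = -113*115 + 146 = -12995 + 146 = -12849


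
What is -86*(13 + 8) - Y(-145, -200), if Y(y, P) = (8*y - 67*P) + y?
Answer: -13901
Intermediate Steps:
Y(y, P) = -67*P + 9*y (Y(y, P) = (-67*P + 8*y) + y = -67*P + 9*y)
-86*(13 + 8) - Y(-145, -200) = -86*(13 + 8) - (-67*(-200) + 9*(-145)) = -86*21 - (13400 - 1305) = -1806 - 1*12095 = -1806 - 12095 = -13901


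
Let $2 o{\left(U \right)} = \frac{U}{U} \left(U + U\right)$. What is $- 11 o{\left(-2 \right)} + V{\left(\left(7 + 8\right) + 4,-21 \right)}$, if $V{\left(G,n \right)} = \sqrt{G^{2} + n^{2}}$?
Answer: $22 + \sqrt{802} \approx 50.32$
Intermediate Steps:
$o{\left(U \right)} = U$ ($o{\left(U \right)} = \frac{\frac{U}{U} \left(U + U\right)}{2} = \frac{1 \cdot 2 U}{2} = \frac{2 U}{2} = U$)
$- 11 o{\left(-2 \right)} + V{\left(\left(7 + 8\right) + 4,-21 \right)} = \left(-11\right) \left(-2\right) + \sqrt{\left(\left(7 + 8\right) + 4\right)^{2} + \left(-21\right)^{2}} = 22 + \sqrt{\left(15 + 4\right)^{2} + 441} = 22 + \sqrt{19^{2} + 441} = 22 + \sqrt{361 + 441} = 22 + \sqrt{802}$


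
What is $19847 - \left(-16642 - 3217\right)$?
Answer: $39706$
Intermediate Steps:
$19847 - \left(-16642 - 3217\right) = 19847 - -19859 = 19847 + 19859 = 39706$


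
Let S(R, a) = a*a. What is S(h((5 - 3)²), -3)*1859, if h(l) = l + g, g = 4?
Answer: 16731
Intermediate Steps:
h(l) = 4 + l (h(l) = l + 4 = 4 + l)
S(R, a) = a²
S(h((5 - 3)²), -3)*1859 = (-3)²*1859 = 9*1859 = 16731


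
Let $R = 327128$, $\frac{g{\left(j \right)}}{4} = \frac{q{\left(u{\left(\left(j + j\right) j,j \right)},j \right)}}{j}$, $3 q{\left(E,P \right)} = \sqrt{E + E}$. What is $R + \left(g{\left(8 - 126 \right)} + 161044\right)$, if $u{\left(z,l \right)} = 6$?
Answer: $488172 - \frac{4 \sqrt{3}}{177} \approx 4.8817 \cdot 10^{5}$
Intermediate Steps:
$q{\left(E,P \right)} = \frac{\sqrt{2} \sqrt{E}}{3}$ ($q{\left(E,P \right)} = \frac{\sqrt{E + E}}{3} = \frac{\sqrt{2 E}}{3} = \frac{\sqrt{2} \sqrt{E}}{3}$)
$g{\left(j \right)} = \frac{8 \sqrt{3}}{3 j}$ ($g{\left(j \right)} = 4 \frac{\frac{1}{3} \sqrt{2} \sqrt{6}}{j} = 4 \frac{\frac{2}{3} \sqrt{3}}{j} = 4 \frac{2 \sqrt{3}}{3 j} = \frac{8 \sqrt{3}}{3 j}$)
$R + \left(g{\left(8 - 126 \right)} + 161044\right) = 327128 + \left(\frac{8 \sqrt{3}}{3 \left(8 - 126\right)} + 161044\right) = 327128 + \left(\frac{8 \sqrt{3}}{3 \left(-118\right)} + 161044\right) = 327128 + \left(\frac{8}{3} \sqrt{3} \left(- \frac{1}{118}\right) + 161044\right) = 327128 + \left(- \frac{4 \sqrt{3}}{177} + 161044\right) = 327128 + \left(161044 - \frac{4 \sqrt{3}}{177}\right) = 488172 - \frac{4 \sqrt{3}}{177}$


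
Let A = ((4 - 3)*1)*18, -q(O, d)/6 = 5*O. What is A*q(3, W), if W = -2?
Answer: -1620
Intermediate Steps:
q(O, d) = -30*O
A = 18 (A = (1*1)*18 = 1*18 = 18)
A*q(3, W) = 18*(-30*3) = 18*(-90) = -1620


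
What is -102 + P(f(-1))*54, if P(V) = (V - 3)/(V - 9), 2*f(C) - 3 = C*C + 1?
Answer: -1272/13 ≈ -97.846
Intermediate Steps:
f(C) = 2 + C²/2 (f(C) = 3/2 + (C*C + 1)/2 = 3/2 + (C² + 1)/2 = 3/2 + (1 + C²)/2 = 3/2 + (½ + C²/2) = 2 + C²/2)
P(V) = (-3 + V)/(-9 + V)
-102 + P(f(-1))*54 = -102 + ((-3 + (2 + (½)*(-1)²))/(-9 + (2 + (½)*(-1)²)))*54 = -102 + ((-3 + (2 + (½)*1))/(-9 + (2 + (½)*1)))*54 = -102 + ((-3 + (2 + ½))/(-9 + (2 + ½)))*54 = -102 + ((-3 + 5/2)/(-9 + 5/2))*54 = -102 + (-½/(-13/2))*54 = -102 - 2/13*(-½)*54 = -102 + (1/13)*54 = -102 + 54/13 = -1272/13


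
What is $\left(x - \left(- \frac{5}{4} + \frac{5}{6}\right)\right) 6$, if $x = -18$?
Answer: $- \frac{211}{2} \approx -105.5$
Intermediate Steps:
$\left(x - \left(- \frac{5}{4} + \frac{5}{6}\right)\right) 6 = \left(-18 - \left(- \frac{5}{4} + \frac{5}{6}\right)\right) 6 = \left(-18 - - \frac{5}{12}\right) 6 = \left(-18 + \left(- \frac{5}{6} + \frac{5}{4}\right)\right) 6 = \left(-18 + \frac{5}{12}\right) 6 = \left(- \frac{211}{12}\right) 6 = - \frac{211}{2}$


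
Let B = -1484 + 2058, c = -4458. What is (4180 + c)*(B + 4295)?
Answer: -1353582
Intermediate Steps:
B = 574
(4180 + c)*(B + 4295) = (4180 - 4458)*(574 + 4295) = -278*4869 = -1353582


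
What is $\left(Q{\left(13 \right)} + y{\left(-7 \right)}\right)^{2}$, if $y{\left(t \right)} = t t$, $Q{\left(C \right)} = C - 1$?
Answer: $3721$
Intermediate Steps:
$Q{\left(C \right)} = -1 + C$
$y{\left(t \right)} = t^{2}$
$\left(Q{\left(13 \right)} + y{\left(-7 \right)}\right)^{2} = \left(\left(-1 + 13\right) + \left(-7\right)^{2}\right)^{2} = \left(12 + 49\right)^{2} = 61^{2} = 3721$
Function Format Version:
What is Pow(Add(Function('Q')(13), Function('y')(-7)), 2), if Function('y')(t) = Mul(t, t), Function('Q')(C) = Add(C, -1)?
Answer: 3721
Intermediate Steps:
Function('Q')(C) = Add(-1, C)
Function('y')(t) = Pow(t, 2)
Pow(Add(Function('Q')(13), Function('y')(-7)), 2) = Pow(Add(Add(-1, 13), Pow(-7, 2)), 2) = Pow(Add(12, 49), 2) = Pow(61, 2) = 3721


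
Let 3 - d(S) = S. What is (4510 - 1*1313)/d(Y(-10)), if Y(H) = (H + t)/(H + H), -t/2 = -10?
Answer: 6394/7 ≈ 913.43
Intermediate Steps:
t = 20 (t = -2*(-10) = 20)
Y(H) = (20 + H)/(2*H) (Y(H) = (H + 20)/(H + H) = (20 + H)/((2*H)) = (20 + H)*(1/(2*H)) = (20 + H)/(2*H))
d(S) = 3 - S
(4510 - 1*1313)/d(Y(-10)) = (4510 - 1*1313)/(3 - (20 - 10)/(2*(-10))) = (4510 - 1313)/(3 - (-1)*10/(2*10)) = 3197/(3 - 1*(-½)) = 3197/(3 + ½) = 3197/(7/2) = 3197*(2/7) = 6394/7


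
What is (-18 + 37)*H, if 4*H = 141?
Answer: 2679/4 ≈ 669.75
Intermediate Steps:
H = 141/4 (H = (¼)*141 = 141/4 ≈ 35.250)
(-18 + 37)*H = (-18 + 37)*(141/4) = 19*(141/4) = 2679/4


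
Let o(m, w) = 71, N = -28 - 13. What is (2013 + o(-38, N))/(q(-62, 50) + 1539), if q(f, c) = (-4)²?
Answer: 2084/1555 ≈ 1.3402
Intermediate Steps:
N = -41
q(f, c) = 16
(2013 + o(-38, N))/(q(-62, 50) + 1539) = (2013 + 71)/(16 + 1539) = 2084/1555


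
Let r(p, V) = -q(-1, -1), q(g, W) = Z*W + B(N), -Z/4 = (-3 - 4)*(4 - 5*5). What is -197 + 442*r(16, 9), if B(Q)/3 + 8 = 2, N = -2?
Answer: -252137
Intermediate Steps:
B(Q) = -18 (B(Q) = -24 + 3*2 = -24 + 6 = -18)
Z = -588 (Z = -4*(-3 - 4)*(4 - 5*5) = -(-28)*(4 - 25) = -(-28)*(-21) = -4*147 = -588)
q(g, W) = -18 - 588*W (q(g, W) = -588*W - 18 = -18 - 588*W)
r(p, V) = -570 (r(p, V) = -(-18 - 588*(-1)) = -(-18 + 588) = -1*570 = -570)
-197 + 442*r(16, 9) = -197 + 442*(-570) = -197 - 251940 = -252137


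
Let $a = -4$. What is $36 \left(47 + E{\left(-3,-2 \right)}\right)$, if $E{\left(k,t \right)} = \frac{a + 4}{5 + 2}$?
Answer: $1692$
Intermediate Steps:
$E{\left(k,t \right)} = 0$ ($E{\left(k,t \right)} = \frac{-4 + 4}{5 + 2} = \frac{0}{7} = 0 \cdot \frac{1}{7} = 0$)
$36 \left(47 + E{\left(-3,-2 \right)}\right) = 36 \left(47 + 0\right) = 36 \cdot 47 = 1692$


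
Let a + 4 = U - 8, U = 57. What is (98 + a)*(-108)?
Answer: -15444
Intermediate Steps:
a = 45 (a = -4 + (57 - 8) = -4 + 49 = 45)
(98 + a)*(-108) = (98 + 45)*(-108) = 143*(-108) = -15444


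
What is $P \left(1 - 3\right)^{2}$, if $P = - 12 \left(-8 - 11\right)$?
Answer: $912$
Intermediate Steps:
$P = 228$ ($P = \left(-12\right) \left(-19\right) = 228$)
$P \left(1 - 3\right)^{2} = 228 \left(1 - 3\right)^{2} = 228 \left(-2\right)^{2} = 228 \cdot 4 = 912$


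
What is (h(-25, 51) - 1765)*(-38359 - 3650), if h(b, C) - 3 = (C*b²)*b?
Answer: 33549941733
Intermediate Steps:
h(b, C) = 3 + C*b³ (h(b, C) = 3 + (C*b²)*b = 3 + C*b³)
(h(-25, 51) - 1765)*(-38359 - 3650) = ((3 + 51*(-25)³) - 1765)*(-38359 - 3650) = ((3 + 51*(-15625)) - 1765)*(-42009) = ((3 - 796875) - 1765)*(-42009) = (-796872 - 1765)*(-42009) = -798637*(-42009) = 33549941733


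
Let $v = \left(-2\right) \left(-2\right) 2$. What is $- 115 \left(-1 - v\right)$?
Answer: $1035$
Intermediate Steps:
$v = 8$ ($v = 4 \cdot 2 = 8$)
$- 115 \left(-1 - v\right) = - 115 \left(-1 - 8\right) = \left(-115\right) \left(-9\right) = 1035$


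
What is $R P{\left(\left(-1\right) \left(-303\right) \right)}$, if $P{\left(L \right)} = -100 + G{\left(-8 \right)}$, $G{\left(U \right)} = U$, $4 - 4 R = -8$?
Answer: $-324$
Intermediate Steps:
$R = 3$ ($R = 1 - -2 = 1 + 2 = 3$)
$P{\left(L \right)} = -108$ ($P{\left(L \right)} = -100 - 8 = -108$)
$R P{\left(\left(-1\right) \left(-303\right) \right)} = 3 \left(-108\right) = -324$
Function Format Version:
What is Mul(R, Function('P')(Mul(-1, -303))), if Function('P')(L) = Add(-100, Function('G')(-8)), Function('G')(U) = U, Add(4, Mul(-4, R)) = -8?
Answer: -324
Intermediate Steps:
R = 3 (R = Add(1, Mul(Rational(-1, 4), -8)) = Add(1, 2) = 3)
Function('P')(L) = -108 (Function('P')(L) = Add(-100, -8) = -108)
Mul(R, Function('P')(Mul(-1, -303))) = Mul(3, -108) = -324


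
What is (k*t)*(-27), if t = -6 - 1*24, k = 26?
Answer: 21060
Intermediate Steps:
t = -30 (t = -6 - 24 = -30)
(k*t)*(-27) = (26*(-30))*(-27) = -780*(-27) = 21060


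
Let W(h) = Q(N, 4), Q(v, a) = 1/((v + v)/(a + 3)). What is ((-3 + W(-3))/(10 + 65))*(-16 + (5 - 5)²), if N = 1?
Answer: -8/75 ≈ -0.10667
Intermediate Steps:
Q(v, a) = (3 + a)/(2*v) (Q(v, a) = 1/((2*v)/(3 + a)) = 1/(2*v/(3 + a)) = (3 + a)/(2*v))
W(h) = 7/2 (W(h) = (½)*(3 + 4)/1 = (½)*1*7 = 7/2)
((-3 + W(-3))/(10 + 65))*(-16 + (5 - 5)²) = ((-3 + 7/2)/(10 + 65))*(-16 + (5 - 5)²) = ((½)/75)*(-16 + 0²) = ((½)*(1/75))*(-16 + 0) = (1/150)*(-16) = -8/75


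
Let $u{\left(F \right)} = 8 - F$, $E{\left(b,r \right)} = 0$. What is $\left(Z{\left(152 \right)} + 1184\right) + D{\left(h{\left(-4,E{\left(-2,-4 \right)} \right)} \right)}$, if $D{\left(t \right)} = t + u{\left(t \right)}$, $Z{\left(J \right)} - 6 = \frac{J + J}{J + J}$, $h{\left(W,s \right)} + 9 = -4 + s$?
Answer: $1199$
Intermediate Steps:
$h{\left(W,s \right)} = -13 + s$ ($h{\left(W,s \right)} = -9 + \left(-4 + s\right) = -13 + s$)
$Z{\left(J \right)} = 7$ ($Z{\left(J \right)} = 6 + \frac{J + J}{J + J} = 6 + \frac{2 J}{2 J} = 6 + 2 J \frac{1}{2 J} = 6 + 1 = 7$)
$D{\left(t \right)} = 8$ ($D{\left(t \right)} = t - \left(-8 + t\right) = 8$)
$\left(Z{\left(152 \right)} + 1184\right) + D{\left(h{\left(-4,E{\left(-2,-4 \right)} \right)} \right)} = \left(7 + 1184\right) + 8 = 1191 + 8 = 1199$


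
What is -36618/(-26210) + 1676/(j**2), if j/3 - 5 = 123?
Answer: 680433971/483102720 ≈ 1.4085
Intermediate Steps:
j = 384 (j = 15 + 3*123 = 15 + 369 = 384)
-36618/(-26210) + 1676/(j**2) = -36618/(-26210) + 1676/(384**2) = -36618*(-1/26210) + 1676/147456 = 18309/13105 + 1676*(1/147456) = 18309/13105 + 419/36864 = 680433971/483102720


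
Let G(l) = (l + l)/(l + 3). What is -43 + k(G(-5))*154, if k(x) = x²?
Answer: 3807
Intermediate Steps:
G(l) = 2*l/(3 + l) (G(l) = (2*l)/(3 + l) = 2*l/(3 + l))
-43 + k(G(-5))*154 = -43 + (2*(-5)/(3 - 5))²*154 = -43 + (2*(-5)/(-2))²*154 = -43 + (2*(-5)*(-½))²*154 = -43 + 5²*154 = -43 + 25*154 = -43 + 3850 = 3807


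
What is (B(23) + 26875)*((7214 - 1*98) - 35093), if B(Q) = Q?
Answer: -752525346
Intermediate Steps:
(B(23) + 26875)*((7214 - 1*98) - 35093) = (23 + 26875)*((7214 - 1*98) - 35093) = 26898*((7214 - 98) - 35093) = 26898*(7116 - 35093) = 26898*(-27977) = -752525346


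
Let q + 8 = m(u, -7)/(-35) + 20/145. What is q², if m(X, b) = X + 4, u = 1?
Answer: 2640625/41209 ≈ 64.079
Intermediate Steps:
m(X, b) = 4 + X
q = -1625/203 (q = -8 + ((4 + 1)/(-35) + 20/145) = -8 + (5*(-1/35) + 20*(1/145)) = -8 + (-⅐ + 4/29) = -8 - 1/203 = -1625/203 ≈ -8.0049)
q² = (-1625/203)² = 2640625/41209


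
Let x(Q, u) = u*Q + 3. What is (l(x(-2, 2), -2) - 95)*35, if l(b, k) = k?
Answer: -3395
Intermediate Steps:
x(Q, u) = 3 + Q*u (x(Q, u) = Q*u + 3 = 3 + Q*u)
(l(x(-2, 2), -2) - 95)*35 = (-2 - 95)*35 = -97*35 = -3395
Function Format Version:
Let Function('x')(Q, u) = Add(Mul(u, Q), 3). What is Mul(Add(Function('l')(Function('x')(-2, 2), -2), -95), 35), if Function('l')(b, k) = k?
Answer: -3395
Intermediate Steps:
Function('x')(Q, u) = Add(3, Mul(Q, u)) (Function('x')(Q, u) = Add(Mul(Q, u), 3) = Add(3, Mul(Q, u)))
Mul(Add(Function('l')(Function('x')(-2, 2), -2), -95), 35) = Mul(Add(-2, -95), 35) = Mul(-97, 35) = -3395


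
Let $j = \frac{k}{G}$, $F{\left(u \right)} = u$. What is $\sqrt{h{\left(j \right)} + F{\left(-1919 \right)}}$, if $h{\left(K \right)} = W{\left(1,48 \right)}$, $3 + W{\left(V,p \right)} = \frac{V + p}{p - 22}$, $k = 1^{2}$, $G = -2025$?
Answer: $\frac{129 i \sqrt{78}}{26} \approx 43.819 i$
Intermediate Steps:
$k = 1$
$j = - \frac{1}{2025}$ ($j = 1 \frac{1}{-2025} = 1 \left(- \frac{1}{2025}\right) = - \frac{1}{2025} \approx -0.00049383$)
$W{\left(V,p \right)} = -3 + \frac{V + p}{-22 + p}$ ($W{\left(V,p \right)} = -3 + \frac{V + p}{p - 22} = -3 + \frac{V + p}{-22 + p}$)
$h{\left(K \right)} = - \frac{29}{26}$ ($h{\left(K \right)} = \frac{66 + 1 - 96}{-22 + 48} = \frac{66 + 1 - 96}{26} = \frac{1}{26} \left(-29\right) = - \frac{29}{26}$)
$\sqrt{h{\left(j \right)} + F{\left(-1919 \right)}} = \sqrt{- \frac{29}{26} - 1919} = \sqrt{- \frac{49923}{26}} = \frac{129 i \sqrt{78}}{26}$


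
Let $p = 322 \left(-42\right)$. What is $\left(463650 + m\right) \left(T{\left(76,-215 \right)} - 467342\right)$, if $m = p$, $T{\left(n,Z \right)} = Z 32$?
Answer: $-213459651972$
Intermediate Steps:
$T{\left(n,Z \right)} = 32 Z$
$p = -13524$
$m = -13524$
$\left(463650 + m\right) \left(T{\left(76,-215 \right)} - 467342\right) = \left(463650 - 13524\right) \left(32 \left(-215\right) - 467342\right) = 450126 \left(-6880 - 467342\right) = 450126 \left(-474222\right) = -213459651972$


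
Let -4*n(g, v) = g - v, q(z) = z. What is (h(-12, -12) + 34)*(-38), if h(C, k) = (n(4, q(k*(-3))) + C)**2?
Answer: -1900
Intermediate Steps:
n(g, v) = -g/4 + v/4 (n(g, v) = -(g - v)/4 = -g/4 + v/4)
h(C, k) = (-1 + C - 3*k/4)**2 (h(C, k) = ((-1/4*4 + (k*(-3))/4) + C)**2 = ((-1 + (-3*k)/4) + C)**2 = ((-1 - 3*k/4) + C)**2 = (-1 + C - 3*k/4)**2)
(h(-12, -12) + 34)*(-38) = ((-4 - 3*(-12) + 4*(-12))**2/16 + 34)*(-38) = ((-4 + 36 - 48)**2/16 + 34)*(-38) = ((1/16)*(-16)**2 + 34)*(-38) = ((1/16)*256 + 34)*(-38) = (16 + 34)*(-38) = 50*(-38) = -1900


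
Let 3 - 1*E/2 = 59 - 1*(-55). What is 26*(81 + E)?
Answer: -3666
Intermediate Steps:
E = -222 (E = 6 - 2*(59 - 1*(-55)) = 6 - 2*(59 + 55) = 6 - 2*114 = 6 - 228 = -222)
26*(81 + E) = 26*(81 - 222) = 26*(-141) = -3666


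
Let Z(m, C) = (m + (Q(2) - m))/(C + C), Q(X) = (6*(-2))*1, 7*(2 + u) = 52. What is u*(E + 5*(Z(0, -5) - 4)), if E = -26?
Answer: -1520/7 ≈ -217.14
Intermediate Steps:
u = 38/7 (u = -2 + (⅐)*52 = -2 + 52/7 = 38/7 ≈ 5.4286)
Q(X) = -12 (Q(X) = -12*1 = -12)
Z(m, C) = -6/C (Z(m, C) = (m + (-12 - m))/(C + C) = -12*1/(2*C) = -6/C)
u*(E + 5*(Z(0, -5) - 4)) = 38*(-26 + 5*(-6/(-5) - 4))/7 = 38*(-26 + 5*(-6*(-⅕) - 4))/7 = 38*(-26 + 5*(6/5 - 4))/7 = 38*(-26 + 5*(-14/5))/7 = 38*(-26 - 14)/7 = (38/7)*(-40) = -1520/7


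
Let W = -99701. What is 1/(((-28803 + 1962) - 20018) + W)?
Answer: -1/146560 ≈ -6.8231e-6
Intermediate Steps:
1/(((-28803 + 1962) - 20018) + W) = 1/(((-28803 + 1962) - 20018) - 99701) = 1/((-26841 - 20018) - 99701) = 1/(-46859 - 99701) = 1/(-146560) = -1/146560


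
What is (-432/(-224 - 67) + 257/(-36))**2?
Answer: 389865025/12194064 ≈ 31.972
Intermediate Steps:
(-432/(-224 - 67) + 257/(-36))**2 = (-432/(-291) + 257*(-1/36))**2 = (-432*(-1/291) - 257/36)**2 = (144/97 - 257/36)**2 = (-19745/3492)**2 = 389865025/12194064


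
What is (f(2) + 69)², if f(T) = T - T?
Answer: 4761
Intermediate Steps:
f(T) = 0
(f(2) + 69)² = (0 + 69)² = 69² = 4761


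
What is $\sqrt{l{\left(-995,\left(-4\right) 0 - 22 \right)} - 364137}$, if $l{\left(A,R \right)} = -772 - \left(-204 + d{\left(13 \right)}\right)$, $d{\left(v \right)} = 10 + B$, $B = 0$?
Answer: $i \sqrt{364715} \approx 603.92 i$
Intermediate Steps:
$d{\left(v \right)} = 10$ ($d{\left(v \right)} = 10 + 0 = 10$)
$l{\left(A,R \right)} = -578$ ($l{\left(A,R \right)} = -772 - \left(-204 + 10\right) = -772 - -194 = -772 + 194 = -578$)
$\sqrt{l{\left(-995,\left(-4\right) 0 - 22 \right)} - 364137} = \sqrt{-578 - 364137} = \sqrt{-364715} = i \sqrt{364715}$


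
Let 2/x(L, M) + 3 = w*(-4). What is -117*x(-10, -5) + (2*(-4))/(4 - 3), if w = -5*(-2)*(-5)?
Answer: -1810/197 ≈ -9.1878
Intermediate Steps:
w = -50 (w = 10*(-5) = -50)
x(L, M) = 2/197 (x(L, M) = 2/(-3 - 50*(-4)) = 2/(-3 + 200) = 2/197)
-117*x(-10, -5) + (2*(-4))/(4 - 3) = -117*2/197 + (2*(-4))/(4 - 3) = -234/197 - 8/1 = -234/197 - 8*1 = -234/197 - 8 = -1810/197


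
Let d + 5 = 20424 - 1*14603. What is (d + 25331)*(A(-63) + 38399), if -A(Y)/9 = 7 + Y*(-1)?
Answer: 1176391043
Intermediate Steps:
d = 5816 (d = -5 + (20424 - 1*14603) = -5 + (20424 - 14603) = -5 + 5821 = 5816)
A(Y) = -63 + 9*Y (A(Y) = -9*(7 + Y*(-1)) = -9*(7 - Y) = -63 + 9*Y)
(d + 25331)*(A(-63) + 38399) = (5816 + 25331)*((-63 + 9*(-63)) + 38399) = 31147*((-63 - 567) + 38399) = 31147*(-630 + 38399) = 31147*37769 = 1176391043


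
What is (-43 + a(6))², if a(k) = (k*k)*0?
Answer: 1849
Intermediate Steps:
a(k) = 0 (a(k) = k²*0 = 0)
(-43 + a(6))² = (-43 + 0)² = (-43)² = 1849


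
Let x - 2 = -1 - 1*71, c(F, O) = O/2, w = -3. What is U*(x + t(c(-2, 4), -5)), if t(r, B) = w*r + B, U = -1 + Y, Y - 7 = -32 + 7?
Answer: 1539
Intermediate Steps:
Y = -18 (Y = 7 + (-32 + 7) = 7 - 25 = -18)
c(F, O) = O/2 (c(F, O) = O*(½) = O/2)
U = -19 (U = -1 - 18 = -19)
x = -70 (x = 2 + (-1 - 1*71) = 2 + (-1 - 71) = 2 - 72 = -70)
t(r, B) = B - 3*r (t(r, B) = -3*r + B = B - 3*r)
U*(x + t(c(-2, 4), -5)) = -19*(-70 + (-5 - 3*4/2)) = -19*(-70 + (-5 - 3*2)) = -19*(-70 + (-5 - 6)) = -19*(-70 - 11) = -19*(-81) = 1539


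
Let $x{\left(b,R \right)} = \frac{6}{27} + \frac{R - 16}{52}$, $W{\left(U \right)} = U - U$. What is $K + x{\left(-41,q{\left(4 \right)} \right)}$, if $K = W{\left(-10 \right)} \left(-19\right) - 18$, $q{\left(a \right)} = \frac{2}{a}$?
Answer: $- \frac{16919}{936} \approx -18.076$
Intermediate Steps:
$W{\left(U \right)} = 0$
$K = -18$ ($K = 0 \left(-19\right) - 18 = 0 - 18 = -18$)
$x{\left(b,R \right)} = - \frac{10}{117} + \frac{R}{52}$ ($x{\left(b,R \right)} = 6 \cdot \frac{1}{27} + \left(-16 + R\right) \frac{1}{52} = \frac{2}{9} + \left(- \frac{4}{13} + \frac{R}{52}\right) = - \frac{10}{117} + \frac{R}{52}$)
$K + x{\left(-41,q{\left(4 \right)} \right)} = -18 - \left(\frac{10}{117} - \frac{2 \cdot \frac{1}{4}}{52}\right) = -18 + \left(- \frac{10}{117} + \frac{1}{52} \cdot \frac{1}{2}\right) = -18 + \left(- \frac{10}{117} + \frac{1}{104}\right) = -18 - \frac{71}{936} = - \frac{16919}{936}$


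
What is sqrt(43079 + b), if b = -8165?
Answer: 23*sqrt(66) ≈ 186.85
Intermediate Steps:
sqrt(43079 + b) = sqrt(43079 - 8165) = sqrt(34914) = 23*sqrt(66)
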